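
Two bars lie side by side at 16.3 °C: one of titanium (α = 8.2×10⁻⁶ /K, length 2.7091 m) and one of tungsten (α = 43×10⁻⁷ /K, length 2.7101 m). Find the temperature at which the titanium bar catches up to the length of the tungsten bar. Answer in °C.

Equal length when α₁L₁ΔT − α₂L₂ΔT = L₂ − L₁ = 1.00×10⁻³ m
α₁L₁ = 2.221462×10⁻⁵, α₂L₂ = 1.165343×10⁻⁵ → Δ(αL) = 1.056119×10⁻⁵ m/K
ΔT = 1.00×10⁻³ / 1.056119×10⁻⁵ = 94.686 K, so T = 16.3 + 94.686 = 110.986 °C

T = 111.0 °C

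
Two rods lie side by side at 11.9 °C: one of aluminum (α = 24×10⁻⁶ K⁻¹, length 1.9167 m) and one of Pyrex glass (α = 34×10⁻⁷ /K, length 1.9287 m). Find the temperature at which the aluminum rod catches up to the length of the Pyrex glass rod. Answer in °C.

L₁(1 + α₁ΔT) = L₂(1 + α₂ΔT) ⇒ ΔT = (L₂ − L₁)/(α₁L₁ − α₂L₂)
L₂ − L₁ = 1.9287 − 1.9167 = 1.20×10⁻² m
α₁L₁ − α₂L₂ = 24×10⁻⁶×1.9167 − 34×10⁻⁷×1.9287 = 3.944322×10⁻⁵ m/K
ΔT = 1.20×10⁻² / 3.944322×10⁻⁵ = 304.235 K
T = 11.9 + 304.235 = 316.135 °C

T = 316.1 °C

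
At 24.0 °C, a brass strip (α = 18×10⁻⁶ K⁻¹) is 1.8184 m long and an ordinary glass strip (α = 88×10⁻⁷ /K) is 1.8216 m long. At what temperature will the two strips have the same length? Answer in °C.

L₁(1 + α₁ΔT) = L₂(1 + α₂ΔT) ⇒ ΔT = (L₂ − L₁)/(α₁L₁ − α₂L₂)
L₂ − L₁ = 1.8216 − 1.8184 = 3.20×10⁻³ m
α₁L₁ − α₂L₂ = 18×10⁻⁶×1.8184 − 88×10⁻⁷×1.8216 = 1.670112×10⁻⁵ m/K
ΔT = 3.20×10⁻³ / 1.670112×10⁻⁵ = 191.604 K
T = 24.0 + 191.604 = 215.604 °C

T = 215.6 °C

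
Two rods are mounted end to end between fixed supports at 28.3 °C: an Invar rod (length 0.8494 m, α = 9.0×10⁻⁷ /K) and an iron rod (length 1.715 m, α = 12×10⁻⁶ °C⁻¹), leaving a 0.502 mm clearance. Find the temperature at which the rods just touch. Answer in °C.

T = 51.8 °C

Gap closes when ΔL₁ + ΔL₂ = 0.502 mm = 5.02×10⁻⁴ m
(α₁L₁ + α₂L₂)ΔT = g
α₁L₁ + α₂L₂ = 9.0×10⁻⁷×0.8494 + 12×10⁻⁶×1.715 = 2.134446×10⁻⁵ m/K
ΔT = 5.02×10⁻⁴ / 2.134446×10⁻⁵ = 23.519 K
T = 28.3 + 23.519 = 51.819 °C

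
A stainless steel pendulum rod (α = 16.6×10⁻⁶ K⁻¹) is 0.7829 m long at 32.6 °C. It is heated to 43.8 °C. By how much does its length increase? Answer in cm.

ΔL = 0.0146 cm

|ΔT| = |43.8 − 32.6| = 11.2 K
ΔL = αL₀ΔT = (16.6×10⁻⁶)(0.7829)(11.2) = 1.46×10⁻⁴ m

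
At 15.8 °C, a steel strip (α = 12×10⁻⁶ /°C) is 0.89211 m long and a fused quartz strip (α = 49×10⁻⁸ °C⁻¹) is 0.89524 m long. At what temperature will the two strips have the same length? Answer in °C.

T = 320.7 °C

Equal length when α₁L₁ΔT − α₂L₂ΔT = L₂ − L₁ = 3.13×10⁻³ m
α₁L₁ = 1.070532×10⁻⁵, α₂L₂ = 4.386676×10⁻⁷ → Δ(αL) = 1.02666524×10⁻⁵ m/K
ΔT = 3.13×10⁻³ / 1.02666524×10⁻⁵ = 304.871 K, so T = 15.8 + 304.871 = 320.671 °C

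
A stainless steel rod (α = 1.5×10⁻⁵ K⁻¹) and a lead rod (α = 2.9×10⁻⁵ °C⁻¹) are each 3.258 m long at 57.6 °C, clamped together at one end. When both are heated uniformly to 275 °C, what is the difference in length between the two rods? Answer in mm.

9.92 mm

ΔT = 217.4 K
stainless steel: ΔL = 1.5×10⁻⁵ × 3.258 m × 217.4 = 1.0624×10⁻² m = 10.624 mm
lead: ΔL = 2.9×10⁻⁵ × 3.258 m × 217.4 = 2.0540×10⁻² m = 20.540 mm
difference = 20.540 − 10.624 = 9.916 mm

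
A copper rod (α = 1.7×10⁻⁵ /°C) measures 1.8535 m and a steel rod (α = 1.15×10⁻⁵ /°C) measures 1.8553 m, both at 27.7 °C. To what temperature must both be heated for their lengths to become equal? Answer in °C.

T = 204.6 °C

Equal length when α₁L₁ΔT − α₂L₂ΔT = L₂ − L₁ = 1.80×10⁻³ m
α₁L₁ = 3.15095×10⁻⁵, α₂L₂ = 2.133595×10⁻⁵ → Δ(αL) = 1.017355×10⁻⁵ m/K
ΔT = 1.80×10⁻³ / 1.017355×10⁻⁵ = 176.929 K, so T = 27.7 + 176.929 = 204.629 °C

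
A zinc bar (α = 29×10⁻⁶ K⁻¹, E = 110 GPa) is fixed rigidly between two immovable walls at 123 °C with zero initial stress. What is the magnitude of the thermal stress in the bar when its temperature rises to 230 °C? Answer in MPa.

Fully constrained: the free strain ε = αΔT is blocked, so σ = Eε = EαΔT.
|ΔT| = 107 K
σ = 110×10⁹ × 29×10⁻⁶ × 107 = 3.41×10⁸ Pa

σ = 341 MPa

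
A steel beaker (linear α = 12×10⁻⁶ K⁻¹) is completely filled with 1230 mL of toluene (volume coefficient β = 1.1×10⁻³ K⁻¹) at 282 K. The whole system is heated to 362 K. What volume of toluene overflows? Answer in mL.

105 mL

The beaker also expands: β_container ≈ 3α = 3.6×10⁻⁵ /K
Net overflow = V₀(β_liq − 3α_cont)ΔT
β − 3α = 1.10×10⁻³ − 3.6×10⁻⁵ = 1.064×10⁻³ /K; ΔT = 80 K
ΔV = 1230 × 1.064×10⁻³ × 80 = 105 mL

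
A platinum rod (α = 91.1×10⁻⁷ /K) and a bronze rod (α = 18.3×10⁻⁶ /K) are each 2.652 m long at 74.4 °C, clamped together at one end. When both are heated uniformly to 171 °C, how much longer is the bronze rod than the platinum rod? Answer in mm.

ΔT = 96.6 K
platinum: ΔL = 91.1×10⁻⁷ × 2.652 m × 96.6 = 2.3338×10⁻³ m = 2.3338 mm
bronze: ΔL = 18.3×10⁻⁶ × 2.652 m × 96.6 = 4.6882×10⁻³ m = 4.6882 mm
difference = 4.6882 − 2.3338 = 2.3544 mm

2.35 mm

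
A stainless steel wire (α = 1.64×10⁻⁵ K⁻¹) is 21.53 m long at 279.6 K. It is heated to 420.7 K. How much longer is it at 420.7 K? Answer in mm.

|ΔT| = |420.7 − 279.6| = 141.1 K
ΔL = αL₀ΔT = (1.64×10⁻⁵)(21.53)(141.1) = 4.98×10⁻² m

ΔL = 49.8 mm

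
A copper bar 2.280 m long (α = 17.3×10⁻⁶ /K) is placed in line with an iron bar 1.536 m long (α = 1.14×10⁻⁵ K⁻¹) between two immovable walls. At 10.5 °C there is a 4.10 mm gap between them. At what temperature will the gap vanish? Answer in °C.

Gap closes when ΔL₁ + ΔL₂ = 4.10 mm = 4.10×10⁻³ m
(α₁L₁ + α₂L₂)ΔT = g
α₁L₁ + α₂L₂ = 17.3×10⁻⁶×2.280 + 1.14×10⁻⁵×1.536 = 5.69544×10⁻⁵ m/K
ΔT = 4.10×10⁻³ / 5.69544×10⁻⁵ = 71.987 K
T = 10.5 + 71.987 = 82.487 °C

T = 82.5 °C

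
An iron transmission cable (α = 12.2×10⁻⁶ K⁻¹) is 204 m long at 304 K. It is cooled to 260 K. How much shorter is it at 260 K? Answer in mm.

|ΔT| = |260 − 304| = 44 K
ΔL = αL₀ΔT = (12.2×10⁻⁶)(204)(44) = 1.10×10⁻¹ m

ΔL = 110 mm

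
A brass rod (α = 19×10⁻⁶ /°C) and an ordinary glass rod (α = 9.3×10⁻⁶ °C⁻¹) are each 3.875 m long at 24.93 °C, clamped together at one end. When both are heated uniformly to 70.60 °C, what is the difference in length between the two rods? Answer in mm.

1.72 mm

ΔT = 45.67 K
brass: ΔL = 19×10⁻⁶ × 3.875 m × 45.67 = 3.3625×10⁻³ m = 3.3625 mm
ordinary glass: ΔL = 9.3×10⁻⁶ × 3.875 m × 45.67 = 1.6458×10⁻³ m = 1.6458 mm
difference = 3.3625 − 1.6458 = 1.7167 mm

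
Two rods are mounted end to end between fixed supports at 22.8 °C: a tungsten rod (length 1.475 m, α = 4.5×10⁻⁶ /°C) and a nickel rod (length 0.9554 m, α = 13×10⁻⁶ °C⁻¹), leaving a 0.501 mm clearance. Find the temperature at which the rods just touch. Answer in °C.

T = 49.1 °C

Gap closes when ΔL₁ + ΔL₂ = 0.501 mm = 5.01×10⁻⁴ m
(α₁L₁ + α₂L₂)ΔT = g
α₁L₁ + α₂L₂ = 4.5×10⁻⁶×1.475 + 13×10⁻⁶×0.9554 = 1.90577×10⁻⁵ m/K
ΔT = 5.01×10⁻⁴ / 1.90577×10⁻⁵ = 26.289 K
T = 22.8 + 26.289 = 49.089 °C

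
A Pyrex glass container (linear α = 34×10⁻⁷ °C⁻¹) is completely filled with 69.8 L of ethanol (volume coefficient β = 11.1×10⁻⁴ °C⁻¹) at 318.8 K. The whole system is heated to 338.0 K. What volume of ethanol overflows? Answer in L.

The container also expands: β_container ≈ 3α = 1.02×10⁻⁵ /K
Net overflow = V₀(β_liq − 3α_cont)ΔT
β − 3α = 1.11×10⁻³ − 1.02×10⁻⁵ = 1.0998×10⁻³ /K; ΔT = 19.2 K
ΔV = 69.8 × 1.0998×10⁻³ × 19.2 = 1.47 L

1.47 L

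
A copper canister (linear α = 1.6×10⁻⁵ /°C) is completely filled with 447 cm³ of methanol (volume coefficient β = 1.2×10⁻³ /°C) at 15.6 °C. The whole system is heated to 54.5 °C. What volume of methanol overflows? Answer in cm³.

20.0 cm³

The canister also expands: β_container ≈ 3α = 4.8×10⁻⁵ /K
Net overflow = V₀(β_liq − 3α_cont)ΔT
β − 3α = 1.20×10⁻³ − 4.8×10⁻⁵ = 1.152×10⁻³ /K; ΔT = 38.9 K
ΔV = 447 × 1.152×10⁻³ × 38.9 = 20.0 cm³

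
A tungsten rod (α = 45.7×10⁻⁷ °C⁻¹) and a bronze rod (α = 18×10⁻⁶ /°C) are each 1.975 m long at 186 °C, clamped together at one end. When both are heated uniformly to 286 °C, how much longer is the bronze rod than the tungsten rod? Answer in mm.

2.65 mm

ΔT = 100 K
tungsten: ΔL = 45.7×10⁻⁷ × 1.975 m × 100 = 9.0258×10⁻⁴ m = 0.90258 mm
bronze: ΔL = 18×10⁻⁶ × 1.975 m × 100 = 3.5550×10⁻³ m = 3.5550 mm
difference = 3.5550 − 0.90258 = 2.65242 mm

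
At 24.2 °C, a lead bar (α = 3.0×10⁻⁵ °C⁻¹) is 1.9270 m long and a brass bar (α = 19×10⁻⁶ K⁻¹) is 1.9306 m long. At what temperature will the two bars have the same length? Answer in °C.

L₁(1 + α₁ΔT) = L₂(1 + α₂ΔT) ⇒ ΔT = (L₂ − L₁)/(α₁L₁ − α₂L₂)
L₂ − L₁ = 1.9306 − 1.9270 = 3.60×10⁻³ m
α₁L₁ − α₂L₂ = 3.0×10⁻⁵×1.9270 − 19×10⁻⁶×1.9306 = 2.11286×10⁻⁵ m/K
ΔT = 3.60×10⁻³ / 2.11286×10⁻⁵ = 170.385 K
T = 24.2 + 170.385 = 194.585 °C

T = 194.6 °C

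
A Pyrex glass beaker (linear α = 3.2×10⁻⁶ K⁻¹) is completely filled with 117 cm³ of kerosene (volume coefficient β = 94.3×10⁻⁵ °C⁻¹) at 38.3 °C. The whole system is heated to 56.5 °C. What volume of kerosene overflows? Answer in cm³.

The beaker also expands: β_container ≈ 3α = 9.6×10⁻⁶ /K
Net overflow = V₀(β_liq − 3α_cont)ΔT
β − 3α = 9.43×10⁻⁴ − 9.6×10⁻⁶ = 9.334×10⁻⁴ /K; ΔT = 18.2 K
ΔV = 117 × 9.334×10⁻⁴ × 18.2 = 1.99 cm³

1.99 cm³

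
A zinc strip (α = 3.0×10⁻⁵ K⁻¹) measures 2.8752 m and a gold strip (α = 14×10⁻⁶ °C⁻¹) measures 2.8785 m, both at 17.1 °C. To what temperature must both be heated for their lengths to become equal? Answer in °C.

T = 88.91 °C

L₁(1 + α₁ΔT) = L₂(1 + α₂ΔT) ⇒ ΔT = (L₂ − L₁)/(α₁L₁ − α₂L₂)
L₂ − L₁ = 2.8785 − 2.8752 = 3.30×10⁻³ m
α₁L₁ − α₂L₂ = 3.0×10⁻⁵×2.8752 − 14×10⁻⁶×2.8785 = 4.5957×10⁻⁵ m/K
ΔT = 3.30×10⁻³ / 4.5957×10⁻⁵ = 71.8063 K
T = 17.1 + 71.8063 = 88.9063 °C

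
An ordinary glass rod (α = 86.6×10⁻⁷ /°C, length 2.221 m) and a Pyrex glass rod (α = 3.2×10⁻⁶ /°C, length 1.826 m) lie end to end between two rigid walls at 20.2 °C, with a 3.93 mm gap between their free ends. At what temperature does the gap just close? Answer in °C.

Gap closes when ΔL₁ + ΔL₂ = 3.93 mm = 3.93×10⁻³ m
(α₁L₁ + α₂L₂)ΔT = g
α₁L₁ + α₂L₂ = 86.6×10⁻⁷×2.221 + 3.2×10⁻⁶×1.826 = 2.507706×10⁻⁵ m/K
ΔT = 3.93×10⁻³ / 2.507706×10⁻⁵ = 156.72 K
T = 20.2 + 156.72 = 176.92 °C

T = 177 °C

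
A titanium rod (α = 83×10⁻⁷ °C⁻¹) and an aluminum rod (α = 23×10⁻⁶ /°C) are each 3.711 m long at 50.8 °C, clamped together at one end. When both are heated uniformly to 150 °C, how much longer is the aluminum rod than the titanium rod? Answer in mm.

5.41 mm

ΔT = 99.2 K
titanium: ΔL = 83×10⁻⁷ × 3.711 m × 99.2 = 3.0555×10⁻³ m = 3.0555 mm
aluminum: ΔL = 23×10⁻⁶ × 3.711 m × 99.2 = 8.4670×10⁻³ m = 8.4670 mm
difference = 8.4670 − 3.0555 = 5.4115 mm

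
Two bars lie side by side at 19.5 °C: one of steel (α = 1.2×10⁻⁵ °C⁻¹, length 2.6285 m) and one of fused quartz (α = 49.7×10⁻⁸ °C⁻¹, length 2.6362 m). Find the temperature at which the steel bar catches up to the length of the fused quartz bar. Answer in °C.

L₁(1 + α₁ΔT) = L₂(1 + α₂ΔT) ⇒ ΔT = (L₂ − L₁)/(α₁L₁ − α₂L₂)
L₂ − L₁ = 2.6362 − 2.6285 = 7.70×10⁻³ m
α₁L₁ − α₂L₂ = 1.2×10⁻⁵×2.6285 − 49.7×10⁻⁸×2.6362 = 3.02318086×10⁻⁵ m/K
ΔT = 7.70×10⁻³ / 3.02318086×10⁻⁵ = 254.699 K
T = 19.5 + 254.699 = 274.199 °C

T = 274.2 °C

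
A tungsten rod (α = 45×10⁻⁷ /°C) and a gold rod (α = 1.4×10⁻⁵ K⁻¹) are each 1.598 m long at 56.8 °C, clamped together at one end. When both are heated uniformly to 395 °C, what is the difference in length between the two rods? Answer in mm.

ΔT = 338.2 K
tungsten: ΔL = 45×10⁻⁷ × 1.598 m × 338.2 = 2.4320×10⁻³ m = 2.4320 mm
gold: ΔL = 1.4×10⁻⁵ × 1.598 m × 338.2 = 7.5662×10⁻³ m = 7.5662 mm
difference = 7.5662 − 2.4320 = 5.1342 mm

5.13 mm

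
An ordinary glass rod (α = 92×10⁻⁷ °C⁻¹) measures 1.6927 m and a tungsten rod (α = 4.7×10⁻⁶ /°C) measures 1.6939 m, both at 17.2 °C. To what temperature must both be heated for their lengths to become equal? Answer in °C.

Equal length when α₁L₁ΔT − α₂L₂ΔT = L₂ − L₁ = 1.20×10⁻³ m
α₁L₁ = 1.557284×10⁻⁵, α₂L₂ = 7.96133×10⁻⁶ → Δ(αL) = 7.61151×10⁻⁶ m/K
ΔT = 1.20×10⁻³ / 7.61151×10⁻⁶ = 157.656 K, so T = 17.2 + 157.656 = 174.856 °C

T = 174.9 °C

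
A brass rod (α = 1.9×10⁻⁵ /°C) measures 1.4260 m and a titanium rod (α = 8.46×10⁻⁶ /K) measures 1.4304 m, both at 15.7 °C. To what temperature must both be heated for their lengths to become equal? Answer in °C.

T = 309.2 °C

L₁(1 + α₁ΔT) = L₂(1 + α₂ΔT) ⇒ ΔT = (L₂ − L₁)/(α₁L₁ − α₂L₂)
L₂ − L₁ = 1.4304 − 1.4260 = 4.40×10⁻³ m
α₁L₁ − α₂L₂ = 1.9×10⁻⁵×1.4260 − 8.46×10⁻⁶×1.4304 = 1.4992816×10⁻⁵ m/K
ΔT = 4.40×10⁻³ / 1.4992816×10⁻⁵ = 293.474 K
T = 15.7 + 293.474 = 309.174 °C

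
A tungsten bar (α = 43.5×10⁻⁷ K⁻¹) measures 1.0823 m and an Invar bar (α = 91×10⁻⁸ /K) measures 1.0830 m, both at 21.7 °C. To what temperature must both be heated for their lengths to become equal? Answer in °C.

T = 209.7 °C

L₁(1 + α₁ΔT) = L₂(1 + α₂ΔT) ⇒ ΔT = (L₂ − L₁)/(α₁L₁ − α₂L₂)
L₂ − L₁ = 1.0830 − 1.0823 = 7.00×10⁻⁴ m
α₁L₁ − α₂L₂ = 43.5×10⁻⁷×1.0823 − 91×10⁻⁸×1.0830 = 3.722475×10⁻⁶ m/K
ΔT = 7.00×10⁻⁴ / 3.722475×10⁻⁶ = 188.047 K
T = 21.7 + 188.047 = 209.747 °C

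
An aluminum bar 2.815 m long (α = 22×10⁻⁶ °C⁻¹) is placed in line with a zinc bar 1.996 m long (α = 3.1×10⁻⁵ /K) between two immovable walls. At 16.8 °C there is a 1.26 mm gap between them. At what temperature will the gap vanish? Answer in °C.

Gap closes when ΔL₁ + ΔL₂ = 1.26 mm = 1.26×10⁻³ m
(α₁L₁ + α₂L₂)ΔT = g
α₁L₁ + α₂L₂ = 22×10⁻⁶×2.815 + 3.1×10⁻⁵×1.996 = 1.23806×10⁻⁴ m/K
ΔT = 1.26×10⁻³ / 1.23806×10⁻⁴ = 10.177 K
T = 16.8 + 10.177 = 26.977 °C

T = 27.0 °C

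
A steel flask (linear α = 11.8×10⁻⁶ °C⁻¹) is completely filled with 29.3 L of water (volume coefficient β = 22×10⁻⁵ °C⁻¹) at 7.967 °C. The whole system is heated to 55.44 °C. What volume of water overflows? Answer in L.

0.257 L

The flask also expands: β_container ≈ 3α = 3.54×10⁻⁵ /K
Net overflow = V₀(β_liq − 3α_cont)ΔT
β − 3α = 2.20×10⁻⁴ − 3.54×10⁻⁵ = 1.846×10⁻⁴ /K; ΔT = 47.473 K
ΔV = 29.3 × 1.846×10⁻⁴ × 47.473 = 0.257 L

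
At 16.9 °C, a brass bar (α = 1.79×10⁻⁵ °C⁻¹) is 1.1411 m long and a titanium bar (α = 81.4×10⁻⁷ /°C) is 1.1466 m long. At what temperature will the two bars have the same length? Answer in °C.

T = 512.7 °C

L₁(1 + α₁ΔT) = L₂(1 + α₂ΔT) ⇒ ΔT = (L₂ − L₁)/(α₁L₁ − α₂L₂)
L₂ − L₁ = 1.1466 − 1.1411 = 5.50×10⁻³ m
α₁L₁ − α₂L₂ = 1.79×10⁻⁵×1.1411 − 81.4×10⁻⁷×1.1466 = 1.1092366×10⁻⁵ m/K
ΔT = 5.50×10⁻³ / 1.1092366×10⁻⁵ = 495.837 K
T = 16.9 + 495.837 = 512.737 °C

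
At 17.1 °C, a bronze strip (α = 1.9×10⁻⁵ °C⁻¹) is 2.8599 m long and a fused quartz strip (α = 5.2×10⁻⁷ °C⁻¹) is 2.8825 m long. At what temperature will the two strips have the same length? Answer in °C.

L₁(1 + α₁ΔT) = L₂(1 + α₂ΔT) ⇒ ΔT = (L₂ − L₁)/(α₁L₁ − α₂L₂)
L₂ − L₁ = 2.8825 − 2.8599 = 2.26×10⁻² m
α₁L₁ − α₂L₂ = 1.9×10⁻⁵×2.8599 − 5.2×10⁻⁷×2.8825 = 5.28392×10⁻⁵ m/K
ΔT = 2.26×10⁻² / 5.28392×10⁻⁵ = 427.713 K
T = 17.1 + 427.713 = 444.813 °C

T = 444.8 °C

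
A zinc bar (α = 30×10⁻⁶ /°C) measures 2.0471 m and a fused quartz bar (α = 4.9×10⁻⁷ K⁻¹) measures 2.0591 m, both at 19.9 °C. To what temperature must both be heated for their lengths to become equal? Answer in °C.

T = 218.6 °C

L₁(1 + α₁ΔT) = L₂(1 + α₂ΔT) ⇒ ΔT = (L₂ − L₁)/(α₁L₁ − α₂L₂)
L₂ − L₁ = 2.0591 − 2.0471 = 1.20×10⁻² m
α₁L₁ − α₂L₂ = 30×10⁻⁶×2.0471 − 4.9×10⁻⁷×2.0591 = 6.0404041×10⁻⁵ m/K
ΔT = 1.20×10⁻² / 6.0404041×10⁻⁵ = 198.662 K
T = 19.9 + 198.662 = 218.562 °C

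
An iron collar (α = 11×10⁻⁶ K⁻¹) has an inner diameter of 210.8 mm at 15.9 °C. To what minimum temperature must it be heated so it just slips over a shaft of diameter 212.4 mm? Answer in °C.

T = 706 °C

Required Δd = 212.4 − 210.8 = 1.6 mm
Δd = αd₀ΔT ⇒ ΔT = Δd/(αd₀) = 1.6 / (11×10⁻⁶ × 210.8) = 690.01 K
T_min = 15.9 + 690.01 = 705.91 °C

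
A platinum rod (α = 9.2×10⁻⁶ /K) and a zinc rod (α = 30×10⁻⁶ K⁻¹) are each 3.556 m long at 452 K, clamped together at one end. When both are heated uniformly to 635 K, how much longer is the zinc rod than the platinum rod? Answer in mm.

ΔT = 183 K
platinum: ΔL = 9.2×10⁻⁶ × 3.556 m × 183 = 5.9869×10⁻³ m = 5.9869 mm
zinc: ΔL = 30×10⁻⁶ × 3.556 m × 183 = 1.9522×10⁻² m = 19.522 mm
difference = 19.522 − 5.9869 = 13.5351 mm

13.5 mm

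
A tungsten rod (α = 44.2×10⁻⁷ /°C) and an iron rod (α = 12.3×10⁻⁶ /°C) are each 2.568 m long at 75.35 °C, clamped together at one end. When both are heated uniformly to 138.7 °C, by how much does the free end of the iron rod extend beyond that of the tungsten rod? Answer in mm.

1.28 mm

ΔT = 63.35 K
tungsten: ΔL = 44.2×10⁻⁷ × 2.568 m × 63.35 = 7.1906×10⁻⁴ m = 0.71906 mm
iron: ΔL = 12.3×10⁻⁶ × 2.568 m × 63.35 = 2.0010×10⁻³ m = 2.0010 mm
difference = 2.0010 − 0.71906 = 1.28194 mm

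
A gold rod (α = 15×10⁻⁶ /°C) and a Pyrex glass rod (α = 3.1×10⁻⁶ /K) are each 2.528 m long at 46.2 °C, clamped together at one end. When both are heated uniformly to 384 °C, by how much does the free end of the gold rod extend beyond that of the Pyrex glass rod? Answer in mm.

10.2 mm

ΔT = 337.8 K
gold: ΔL = 15×10⁻⁶ × 2.528 m × 337.8 = 1.2809×10⁻² m = 12.809 mm
Pyrex glass: ΔL = 3.1×10⁻⁶ × 2.528 m × 337.8 = 2.6473×10⁻³ m = 2.6473 mm
difference = 12.809 − 2.6473 = 10.1617 mm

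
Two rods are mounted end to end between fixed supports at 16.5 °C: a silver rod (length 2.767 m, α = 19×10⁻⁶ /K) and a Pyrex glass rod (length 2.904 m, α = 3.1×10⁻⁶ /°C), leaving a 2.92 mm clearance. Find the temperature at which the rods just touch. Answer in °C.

Gap closes when ΔL₁ + ΔL₂ = 2.92 mm = 2.92×10⁻³ m
(α₁L₁ + α₂L₂)ΔT = g
α₁L₁ + α₂L₂ = 19×10⁻⁶×2.767 + 3.1×10⁻⁶×2.904 = 6.15754×10⁻⁵ m/K
ΔT = 2.92×10⁻³ / 6.15754×10⁻⁵ = 47.422 K
T = 16.5 + 47.422 = 63.922 °C

T = 63.9 °C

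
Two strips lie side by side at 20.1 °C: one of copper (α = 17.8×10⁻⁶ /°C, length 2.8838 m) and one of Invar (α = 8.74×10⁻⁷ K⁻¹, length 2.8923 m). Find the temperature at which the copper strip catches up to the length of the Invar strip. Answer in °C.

Equal length when α₁L₁ΔT − α₂L₂ΔT = L₂ − L₁ = 8.50×10⁻³ m
α₁L₁ = 5.133164×10⁻⁵, α₂L₂ = 2.5278702×10⁻⁶ → Δ(αL) = 4.88037698×10⁻⁵ m/K
ΔT = 8.50×10⁻³ / 4.88037698×10⁻⁵ = 174.167 K, so T = 20.1 + 174.167 = 194.267 °C

T = 194.3 °C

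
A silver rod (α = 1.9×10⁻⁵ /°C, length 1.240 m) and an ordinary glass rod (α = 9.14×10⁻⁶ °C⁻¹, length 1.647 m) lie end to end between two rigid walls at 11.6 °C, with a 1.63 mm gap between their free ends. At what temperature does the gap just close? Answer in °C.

Gap closes when ΔL₁ + ΔL₂ = 1.63 mm = 1.63×10⁻³ m
(α₁L₁ + α₂L₂)ΔT = g
α₁L₁ + α₂L₂ = 1.9×10⁻⁵×1.240 + 9.14×10⁻⁶×1.647 = 3.861358×10⁻⁵ m/K
ΔT = 1.63×10⁻³ / 3.861358×10⁻⁵ = 42.213 K
T = 11.6 + 42.213 = 53.813 °C

T = 53.8 °C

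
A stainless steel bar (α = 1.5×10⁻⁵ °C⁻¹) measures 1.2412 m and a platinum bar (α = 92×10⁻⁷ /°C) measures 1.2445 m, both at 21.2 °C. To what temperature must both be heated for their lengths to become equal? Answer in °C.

T = 481.5 °C

L₁(1 + α₁ΔT) = L₂(1 + α₂ΔT) ⇒ ΔT = (L₂ − L₁)/(α₁L₁ − α₂L₂)
L₂ − L₁ = 1.2445 − 1.2412 = 3.30×10⁻³ m
α₁L₁ − α₂L₂ = 1.5×10⁻⁵×1.2412 − 92×10⁻⁷×1.2445 = 7.1686×10⁻⁶ m/K
ΔT = 3.30×10⁻³ / 7.1686×10⁻⁶ = 460.341 K
T = 21.2 + 460.341 = 481.541 °C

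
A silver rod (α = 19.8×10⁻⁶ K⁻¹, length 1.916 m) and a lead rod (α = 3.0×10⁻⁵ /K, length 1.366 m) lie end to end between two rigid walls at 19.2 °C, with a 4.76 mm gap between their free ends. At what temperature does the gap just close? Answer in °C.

T = 79.5 °C

Gap closes when ΔL₁ + ΔL₂ = 4.76 mm = 4.76×10⁻³ m
(α₁L₁ + α₂L₂)ΔT = g
α₁L₁ + α₂L₂ = 19.8×10⁻⁶×1.916 + 3.0×10⁻⁵×1.366 = 7.89168×10⁻⁵ m/K
ΔT = 4.76×10⁻³ / 7.89168×10⁻⁵ = 60.317 K
T = 19.2 + 60.317 = 79.517 °C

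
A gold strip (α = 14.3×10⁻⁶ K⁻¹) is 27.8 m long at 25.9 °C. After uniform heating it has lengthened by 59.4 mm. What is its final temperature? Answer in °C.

ΔL = αL₀ΔT ⇒ ΔT = ΔL / (αL₀)
ΔT = 59.4×10⁻³ m / (14.3×10⁻⁶ × 27.8 m) = 149.42 K
T = 25.9 + 149.42 = 175.32 °C

T = 175 °C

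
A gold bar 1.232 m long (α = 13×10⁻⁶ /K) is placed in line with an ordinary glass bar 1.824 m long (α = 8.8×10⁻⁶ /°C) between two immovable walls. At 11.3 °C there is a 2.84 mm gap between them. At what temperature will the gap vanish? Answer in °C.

Gap closes when ΔL₁ + ΔL₂ = 2.84 mm = 2.84×10⁻³ m
(α₁L₁ + α₂L₂)ΔT = g
α₁L₁ + α₂L₂ = 13×10⁻⁶×1.232 + 8.8×10⁻⁶×1.824 = 3.20672×10⁻⁵ m/K
ΔT = 2.84×10⁻³ / 3.20672×10⁻⁵ = 88.564 K
T = 11.3 + 88.564 = 99.864 °C

T = 99.9 °C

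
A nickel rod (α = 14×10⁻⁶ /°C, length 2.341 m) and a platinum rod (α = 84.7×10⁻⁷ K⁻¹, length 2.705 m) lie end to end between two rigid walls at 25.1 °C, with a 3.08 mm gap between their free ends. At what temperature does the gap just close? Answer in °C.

α₁L₁ = 3.2774×10⁻⁵ m/K, α₂L₂ = 2.291135×10⁻⁵ m/K → total 5.568535×10⁻⁵ m/K
ΔT = g/(α₁L₁+α₂L₂) = 3.08×10⁻³ / 5.568535×10⁻⁵ = 55.311 K
T = 25.1 + 55.311 = 80.411 °C

T = 80.4 °C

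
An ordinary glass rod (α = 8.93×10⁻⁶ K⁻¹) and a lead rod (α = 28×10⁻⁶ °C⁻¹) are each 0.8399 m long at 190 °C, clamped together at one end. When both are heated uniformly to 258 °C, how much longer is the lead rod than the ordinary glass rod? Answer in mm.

1.09 mm

ΔT = 68 K
ordinary glass: ΔL = 8.93×10⁻⁶ × 0.8399 m × 68 = 5.1002×10⁻⁴ m = 0.51002 mm
lead: ΔL = 28×10⁻⁶ × 0.8399 m × 68 = 1.5992×10⁻³ m = 1.5992 mm
difference = 1.5992 − 0.51002 = 1.08918 mm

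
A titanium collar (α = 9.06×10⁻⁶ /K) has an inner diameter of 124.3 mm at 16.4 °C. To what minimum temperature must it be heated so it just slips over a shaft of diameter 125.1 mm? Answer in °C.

T = 727 °C

Required Δd = 125.1 − 124.3 = 0.8 mm
Δd = αd₀ΔT ⇒ ΔT = Δd/(αd₀) = 0.8 / (9.06×10⁻⁶ × 124.3) = 710.38 K
T_min = 16.4 + 710.38 = 726.78 °C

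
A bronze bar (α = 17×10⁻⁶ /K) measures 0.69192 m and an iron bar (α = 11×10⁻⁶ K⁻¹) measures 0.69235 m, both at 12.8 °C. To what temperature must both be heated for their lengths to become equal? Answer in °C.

Equal length when α₁L₁ΔT − α₂L₂ΔT = L₂ − L₁ = 4.30×10⁻⁴ m
α₁L₁ = 1.176264×10⁻⁵, α₂L₂ = 7.61585×10⁻⁶ → Δ(αL) = 4.14679×10⁻⁶ m/K
ΔT = 4.30×10⁻⁴ / 4.14679×10⁻⁶ = 103.695 K, so T = 12.8 + 103.695 = 116.495 °C

T = 116.5 °C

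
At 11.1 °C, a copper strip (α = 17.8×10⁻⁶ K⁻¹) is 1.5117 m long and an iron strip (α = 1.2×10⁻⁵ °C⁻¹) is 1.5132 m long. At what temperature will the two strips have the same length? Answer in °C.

L₁(1 + α₁ΔT) = L₂(1 + α₂ΔT) ⇒ ΔT = (L₂ − L₁)/(α₁L₁ − α₂L₂)
L₂ − L₁ = 1.5132 − 1.5117 = 1.50×10⁻³ m
α₁L₁ − α₂L₂ = 17.8×10⁻⁶×1.5117 − 1.2×10⁻⁵×1.5132 = 8.74986×10⁻⁶ m/K
ΔT = 1.50×10⁻³ / 8.74986×10⁻⁶ = 171.431 K
T = 11.1 + 171.431 = 182.531 °C

T = 182.5 °C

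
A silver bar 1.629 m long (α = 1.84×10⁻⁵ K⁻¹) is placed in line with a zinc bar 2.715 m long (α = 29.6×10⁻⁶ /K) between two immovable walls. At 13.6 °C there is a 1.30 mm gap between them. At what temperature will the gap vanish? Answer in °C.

Gap closes when ΔL₁ + ΔL₂ = 1.30 mm = 1.30×10⁻³ m
(α₁L₁ + α₂L₂)ΔT = g
α₁L₁ + α₂L₂ = 1.84×10⁻⁵×1.629 + 29.6×10⁻⁶×2.715 = 1.103376×10⁻⁴ m/K
ΔT = 1.30×10⁻³ / 1.103376×10⁻⁴ = 11.782 K
T = 13.6 + 11.782 = 25.382 °C

T = 25.4 °C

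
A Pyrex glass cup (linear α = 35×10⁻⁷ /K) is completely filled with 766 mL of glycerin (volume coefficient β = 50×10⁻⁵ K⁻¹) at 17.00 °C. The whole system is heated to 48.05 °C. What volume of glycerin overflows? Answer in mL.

The cup also expands: β_container ≈ 3α = 1.05×10⁻⁵ /K
Net overflow = V₀(β_liq − 3α_cont)ΔT
β − 3α = 5.00×10⁻⁴ − 1.05×10⁻⁵ = 4.895×10⁻⁴ /K; ΔT = 31.05 K
ΔV = 766 × 4.895×10⁻⁴ × 31.05 = 11.6 mL

11.6 mL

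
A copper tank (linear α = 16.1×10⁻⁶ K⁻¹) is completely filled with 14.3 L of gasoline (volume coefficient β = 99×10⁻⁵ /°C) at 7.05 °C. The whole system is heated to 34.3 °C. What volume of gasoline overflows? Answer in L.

0.367 L

The tank also expands: β_container ≈ 3α = 4.83×10⁻⁵ /K
Net overflow = V₀(β_liq − 3α_cont)ΔT
β − 3α = 9.90×10⁻⁴ − 4.83×10⁻⁵ = 9.417×10⁻⁴ /K; ΔT = 27.25 K
ΔV = 14.3 × 9.417×10⁻⁴ × 27.25 = 0.367 L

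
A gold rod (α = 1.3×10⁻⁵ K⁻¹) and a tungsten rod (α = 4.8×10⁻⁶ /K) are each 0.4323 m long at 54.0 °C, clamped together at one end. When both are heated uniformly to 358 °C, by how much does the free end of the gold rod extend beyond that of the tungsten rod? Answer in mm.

ΔT = 304.0 K
gold: ΔL = 1.3×10⁻⁵ × 0.4323 m × 304.0 = 1.7084×10⁻³ m = 1.7084 mm
tungsten: ΔL = 4.8×10⁻⁶ × 0.4323 m × 304.0 = 6.3081×10⁻⁴ m = 0.63081 mm
difference = 1.7084 − 0.63081 = 1.07759 mm

1.08 mm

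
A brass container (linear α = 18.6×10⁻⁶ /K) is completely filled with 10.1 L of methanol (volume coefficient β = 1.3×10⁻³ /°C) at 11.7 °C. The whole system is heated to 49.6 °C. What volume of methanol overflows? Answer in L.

The container also expands: β_container ≈ 3α = 5.58×10⁻⁵ /K
Net overflow = V₀(β_liq − 3α_cont)ΔT
β − 3α = 1.30×10⁻³ − 5.58×10⁻⁵ = 1.2442×10⁻³ /K; ΔT = 37.9 K
ΔV = 10.1 × 1.2442×10⁻³ × 37.9 = 0.476 L

0.476 L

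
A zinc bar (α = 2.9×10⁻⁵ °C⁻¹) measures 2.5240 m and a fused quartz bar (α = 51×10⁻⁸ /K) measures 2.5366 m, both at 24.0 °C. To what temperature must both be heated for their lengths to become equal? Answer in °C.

L₁(1 + α₁ΔT) = L₂(1 + α₂ΔT) ⇒ ΔT = (L₂ − L₁)/(α₁L₁ − α₂L₂)
L₂ − L₁ = 2.5366 − 2.5240 = 1.26×10⁻² m
α₁L₁ − α₂L₂ = 2.9×10⁻⁵×2.5240 − 51×10⁻⁸×2.5366 = 7.1902334×10⁻⁵ m/K
ΔT = 1.26×10⁻² / 7.1902334×10⁻⁵ = 175.238 K
T = 24.0 + 175.238 = 199.238 °C

T = 199.2 °C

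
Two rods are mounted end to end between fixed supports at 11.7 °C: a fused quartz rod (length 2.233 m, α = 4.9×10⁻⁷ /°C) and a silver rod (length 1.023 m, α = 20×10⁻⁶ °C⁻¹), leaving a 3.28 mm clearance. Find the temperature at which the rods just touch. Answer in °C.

Gap closes when ΔL₁ + ΔL₂ = 3.28 mm = 3.28×10⁻³ m
(α₁L₁ + α₂L₂)ΔT = g
α₁L₁ + α₂L₂ = 4.9×10⁻⁷×2.233 + 20×10⁻⁶×1.023 = 2.155417×10⁻⁵ m/K
ΔT = 3.28×10⁻³ / 2.155417×10⁻⁵ = 152.17 K
T = 11.7 + 152.17 = 163.87 °C

T = 164 °C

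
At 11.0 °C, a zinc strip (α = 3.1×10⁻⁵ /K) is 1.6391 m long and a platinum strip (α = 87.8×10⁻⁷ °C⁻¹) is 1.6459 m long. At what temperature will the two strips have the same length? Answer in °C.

L₁(1 + α₁ΔT) = L₂(1 + α₂ΔT) ⇒ ΔT = (L₂ − L₁)/(α₁L₁ − α₂L₂)
L₂ − L₁ = 1.6459 − 1.6391 = 6.80×10⁻³ m
α₁L₁ − α₂L₂ = 3.1×10⁻⁵×1.6391 − 87.8×10⁻⁷×1.6459 = 3.6361098×10⁻⁵ m/K
ΔT = 6.80×10⁻³ / 3.6361098×10⁻⁵ = 187.013 K
T = 11.0 + 187.013 = 198.013 °C

T = 198.0 °C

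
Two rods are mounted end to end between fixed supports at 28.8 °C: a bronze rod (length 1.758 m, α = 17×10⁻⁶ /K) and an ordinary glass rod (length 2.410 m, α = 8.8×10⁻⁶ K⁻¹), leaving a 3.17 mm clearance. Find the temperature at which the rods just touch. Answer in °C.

T = 90.8 °C

α₁L₁ = 2.9886×10⁻⁵ m/K, α₂L₂ = 2.1208×10⁻⁵ m/K → total 5.1094×10⁻⁵ m/K
ΔT = g/(α₁L₁+α₂L₂) = 3.17×10⁻³ / 5.1094×10⁻⁵ = 62.043 K
T = 28.8 + 62.043 = 90.843 °C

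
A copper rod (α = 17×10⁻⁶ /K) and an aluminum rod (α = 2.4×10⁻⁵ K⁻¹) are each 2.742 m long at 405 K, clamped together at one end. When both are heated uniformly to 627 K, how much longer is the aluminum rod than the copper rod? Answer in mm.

4.26 mm

ΔT = 222 K
copper: ΔL = 17×10⁻⁶ × 2.742 m × 222 = 1.0348×10⁻² m = 10.348 mm
aluminum: ΔL = 2.4×10⁻⁵ × 2.742 m × 222 = 1.4609×10⁻² m = 14.609 mm
difference = 14.609 − 10.348 = 4.261 mm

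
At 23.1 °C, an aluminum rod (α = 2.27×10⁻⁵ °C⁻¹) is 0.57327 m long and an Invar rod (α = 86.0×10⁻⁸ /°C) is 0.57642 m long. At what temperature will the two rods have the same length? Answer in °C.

Equal length when α₁L₁ΔT − α₂L₂ΔT = L₂ − L₁ = 3.15×10⁻³ m
α₁L₁ = 1.3013229×10⁻⁵, α₂L₂ = 4.957212×10⁻⁷ → Δ(αL) = 1.25175078×10⁻⁵ m/K
ΔT = 3.15×10⁻³ / 1.25175078×10⁻⁵ = 251.648 K, so T = 23.1 + 251.648 = 274.748 °C

T = 274.7 °C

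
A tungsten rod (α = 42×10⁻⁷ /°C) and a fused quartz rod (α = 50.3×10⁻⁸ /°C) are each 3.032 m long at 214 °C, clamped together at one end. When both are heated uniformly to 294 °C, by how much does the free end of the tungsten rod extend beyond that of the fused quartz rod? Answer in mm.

ΔT = 80 K
tungsten: ΔL = 42×10⁻⁷ × 3.032 m × 80 = 1.0188×10⁻³ m = 1.0188 mm
fused quartz: ΔL = 50.3×10⁻⁸ × 3.032 m × 80 = 1.2201×10⁻⁴ m = 0.12201 mm
difference = 1.0188 − 0.12201 = 0.89679 mm

0.897 mm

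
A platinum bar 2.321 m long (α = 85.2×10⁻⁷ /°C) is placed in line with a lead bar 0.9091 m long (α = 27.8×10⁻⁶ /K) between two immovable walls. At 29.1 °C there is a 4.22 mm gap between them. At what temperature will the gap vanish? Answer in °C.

α₁L₁ = 1.977492×10⁻⁵ m/K, α₂L₂ = 2.527298×10⁻⁵ m/K → total 4.50479×10⁻⁵ m/K
ΔT = g/(α₁L₁+α₂L₂) = 4.22×10⁻³ / 4.50479×10⁻⁵ = 93.68 K
T = 29.1 + 93.68 = 122.78 °C

T = 123 °C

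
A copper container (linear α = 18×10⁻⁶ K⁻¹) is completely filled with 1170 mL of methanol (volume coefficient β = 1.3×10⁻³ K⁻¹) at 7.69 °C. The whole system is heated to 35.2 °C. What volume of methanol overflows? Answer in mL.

40.1 mL

The container also expands: β_container ≈ 3α = 5.4×10⁻⁵ /K
Net overflow = V₀(β_liq − 3α_cont)ΔT
β − 3α = 1.30×10⁻³ − 5.4×10⁻⁵ = 1.246×10⁻³ /K; ΔT = 27.51 K
ΔV = 1170 × 1.246×10⁻³ × 27.51 = 40.1 mL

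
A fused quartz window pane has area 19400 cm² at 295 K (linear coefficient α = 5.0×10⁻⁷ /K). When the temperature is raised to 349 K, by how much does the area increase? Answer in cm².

Area coefficient ≈ 2α; |ΔT| = 54 K
ΔA = 2αA₀ΔT = 2(5.0×10⁻⁷)(19400)(54) = 1.05 cm²

ΔA = 1.05 cm²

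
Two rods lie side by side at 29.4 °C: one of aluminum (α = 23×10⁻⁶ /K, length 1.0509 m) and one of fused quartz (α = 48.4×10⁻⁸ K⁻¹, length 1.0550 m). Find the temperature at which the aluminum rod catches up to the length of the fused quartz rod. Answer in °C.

Equal length when α₁L₁ΔT − α₂L₂ΔT = L₂ − L₁ = 4.10×10⁻³ m
α₁L₁ = 2.41707×10⁻⁵, α₂L₂ = 5.1062×10⁻⁷ → Δ(αL) = 2.366008×10⁻⁵ m/K
ΔT = 4.10×10⁻³ / 2.366008×10⁻⁵ = 173.288 K, so T = 29.4 + 173.288 = 202.688 °C

T = 202.7 °C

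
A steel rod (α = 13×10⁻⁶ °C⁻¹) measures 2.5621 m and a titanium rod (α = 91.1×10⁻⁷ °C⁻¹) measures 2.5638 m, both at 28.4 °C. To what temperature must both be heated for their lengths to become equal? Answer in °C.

T = 199.2 °C

L₁(1 + α₁ΔT) = L₂(1 + α₂ΔT) ⇒ ΔT = (L₂ − L₁)/(α₁L₁ − α₂L₂)
L₂ − L₁ = 2.5638 − 2.5621 = 1.70×10⁻³ m
α₁L₁ − α₂L₂ = 13×10⁻⁶×2.5621 − 91.1×10⁻⁷×2.5638 = 9.951082×10⁻⁶ m/K
ΔT = 1.70×10⁻³ / 9.951082×10⁻⁶ = 170.836 K
T = 28.4 + 170.836 = 199.236 °C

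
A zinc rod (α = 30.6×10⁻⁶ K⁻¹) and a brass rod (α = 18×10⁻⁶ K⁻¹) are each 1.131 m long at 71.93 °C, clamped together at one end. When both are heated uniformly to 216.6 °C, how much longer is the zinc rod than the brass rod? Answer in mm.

ΔT = 144.67 K
zinc: ΔL = 30.6×10⁻⁶ × 1.131 m × 144.67 = 5.0068×10⁻³ m = 5.0068 mm
brass: ΔL = 18×10⁻⁶ × 1.131 m × 144.67 = 2.9452×10⁻³ m = 2.9452 mm
difference = 5.0068 − 2.9452 = 2.0616 mm

2.06 mm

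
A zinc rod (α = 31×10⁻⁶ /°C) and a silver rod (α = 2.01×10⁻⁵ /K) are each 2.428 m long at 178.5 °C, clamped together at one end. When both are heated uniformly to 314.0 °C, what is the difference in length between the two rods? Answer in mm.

ΔT = 135.5 K
zinc: ΔL = 31×10⁻⁶ × 2.428 m × 135.5 = 1.0199×10⁻² m = 10.199 mm
silver: ΔL = 2.01×10⁻⁵ × 2.428 m × 135.5 = 6.6128×10⁻³ m = 6.6128 mm
difference = 10.199 − 6.6128 = 3.5862 mm

3.59 mm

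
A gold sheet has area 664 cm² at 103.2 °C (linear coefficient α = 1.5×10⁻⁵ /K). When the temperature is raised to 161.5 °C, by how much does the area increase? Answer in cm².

ΔA = 1.16 cm²

Area coefficient ≈ 2α; |ΔT| = 58.3 K
ΔA = 2αA₀ΔT = 2(1.5×10⁻⁵)(664)(58.3) = 1.16 cm²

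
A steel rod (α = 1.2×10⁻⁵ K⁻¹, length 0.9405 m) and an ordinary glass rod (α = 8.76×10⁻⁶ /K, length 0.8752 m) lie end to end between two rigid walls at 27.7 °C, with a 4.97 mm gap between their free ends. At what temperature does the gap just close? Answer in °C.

Gap closes when ΔL₁ + ΔL₂ = 4.97 mm = 4.97×10⁻³ m
(α₁L₁ + α₂L₂)ΔT = g
α₁L₁ + α₂L₂ = 1.2×10⁻⁵×0.9405 + 8.76×10⁻⁶×0.8752 = 1.8952752×10⁻⁵ m/K
ΔT = 4.97×10⁻³ / 1.8952752×10⁻⁵ = 262.23 K
T = 27.7 + 262.23 = 289.93 °C

T = 290 °C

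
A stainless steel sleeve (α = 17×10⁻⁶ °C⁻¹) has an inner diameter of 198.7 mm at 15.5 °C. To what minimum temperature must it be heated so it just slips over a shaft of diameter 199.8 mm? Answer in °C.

Required Δd = 199.8 − 198.7 = 1.1 mm
Δd = αd₀ΔT ⇒ ΔT = Δd/(αd₀) = 1.1 / (17×10⁻⁶ × 198.7) = 325.65 K
T_min = 15.5 + 325.65 = 341.15 °C

T = 341 °C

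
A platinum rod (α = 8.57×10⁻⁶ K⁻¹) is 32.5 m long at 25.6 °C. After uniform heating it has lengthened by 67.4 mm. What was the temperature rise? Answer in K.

ΔL = αL₀ΔT ⇒ ΔT = ΔL / (αL₀)
ΔT = 67.4×10⁻³ m / (8.57×10⁻⁶ × 32.5 m) = 241.99 K

ΔT = 242 K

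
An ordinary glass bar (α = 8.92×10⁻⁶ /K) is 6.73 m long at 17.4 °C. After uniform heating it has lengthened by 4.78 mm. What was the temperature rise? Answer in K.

ΔT = 79.6 K

ΔL = αL₀ΔT ⇒ ΔT = ΔL / (αL₀)
ΔT = 4.78×10⁻³ m / (8.92×10⁻⁶ × 6.73 m) = 79.625 K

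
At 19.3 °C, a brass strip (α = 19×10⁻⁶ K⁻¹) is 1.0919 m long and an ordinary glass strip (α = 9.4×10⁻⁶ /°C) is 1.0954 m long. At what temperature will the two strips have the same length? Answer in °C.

L₁(1 + α₁ΔT) = L₂(1 + α₂ΔT) ⇒ ΔT = (L₂ − L₁)/(α₁L₁ − α₂L₂)
L₂ − L₁ = 1.0954 − 1.0919 = 3.50×10⁻³ m
α₁L₁ − α₂L₂ = 19×10⁻⁶×1.0919 − 9.4×10⁻⁶×1.0954 = 1.044934×10⁻⁵ m/K
ΔT = 3.50×10⁻³ / 1.044934×10⁻⁵ = 334.949 K
T = 19.3 + 334.949 = 354.249 °C

T = 354.2 °C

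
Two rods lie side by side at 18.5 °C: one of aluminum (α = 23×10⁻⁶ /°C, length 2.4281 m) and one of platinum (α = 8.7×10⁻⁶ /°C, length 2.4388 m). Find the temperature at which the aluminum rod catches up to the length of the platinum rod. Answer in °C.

T = 327.5 °C

L₁(1 + α₁ΔT) = L₂(1 + α₂ΔT) ⇒ ΔT = (L₂ − L₁)/(α₁L₁ − α₂L₂)
L₂ − L₁ = 2.4388 − 2.4281 = 1.07×10⁻² m
α₁L₁ − α₂L₂ = 23×10⁻⁶×2.4281 − 8.7×10⁻⁶×2.4388 = 3.462874×10⁻⁵ m/K
ΔT = 1.07×10⁻² / 3.462874×10⁻⁵ = 308.992 K
T = 18.5 + 308.992 = 327.492 °C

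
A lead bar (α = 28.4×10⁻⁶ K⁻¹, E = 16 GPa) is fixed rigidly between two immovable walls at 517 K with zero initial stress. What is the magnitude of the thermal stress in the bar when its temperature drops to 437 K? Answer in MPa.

σ = 36.4 MPa

Fully constrained: the free strain ε = αΔT is blocked, so σ = Eε = EαΔT.
|ΔT| = 80 K
σ = 16.0×10⁹ × 28.4×10⁻⁶ × 80 = 3.64×10⁷ Pa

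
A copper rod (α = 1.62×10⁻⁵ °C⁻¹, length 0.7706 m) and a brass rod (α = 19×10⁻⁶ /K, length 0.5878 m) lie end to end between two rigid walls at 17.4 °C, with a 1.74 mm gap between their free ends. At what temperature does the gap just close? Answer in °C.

Gap closes when ΔL₁ + ΔL₂ = 1.74 mm = 1.74×10⁻³ m
(α₁L₁ + α₂L₂)ΔT = g
α₁L₁ + α₂L₂ = 1.62×10⁻⁵×0.7706 + 19×10⁻⁶×0.5878 = 2.365192×10⁻⁵ m/K
ΔT = 1.74×10⁻³ / 2.365192×10⁻⁵ = 73.567 K
T = 17.4 + 73.567 = 90.967 °C

T = 91.0 °C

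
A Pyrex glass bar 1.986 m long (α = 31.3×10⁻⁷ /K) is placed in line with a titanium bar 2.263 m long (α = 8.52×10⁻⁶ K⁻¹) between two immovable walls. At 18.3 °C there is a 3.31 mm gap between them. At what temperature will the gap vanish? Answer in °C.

Gap closes when ΔL₁ + ΔL₂ = 3.31 mm = 3.31×10⁻³ m
(α₁L₁ + α₂L₂)ΔT = g
α₁L₁ + α₂L₂ = 31.3×10⁻⁷×1.986 + 8.52×10⁻⁶×2.263 = 2.549694×10⁻⁵ m/K
ΔT = 3.31×10⁻³ / 2.549694×10⁻⁵ = 129.82 K
T = 18.3 + 129.82 = 148.12 °C

T = 148 °C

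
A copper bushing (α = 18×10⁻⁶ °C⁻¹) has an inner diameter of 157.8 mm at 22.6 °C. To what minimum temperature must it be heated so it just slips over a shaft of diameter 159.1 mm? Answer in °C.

T = 480 °C

Required Δd = 159.1 − 157.8 = 1.3 mm
Δd = αd₀ΔT ⇒ ΔT = Δd/(αd₀) = 1.3 / (18×10⁻⁶ × 157.8) = 457.68 K
T_min = 22.6 + 457.68 = 480.28 °C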